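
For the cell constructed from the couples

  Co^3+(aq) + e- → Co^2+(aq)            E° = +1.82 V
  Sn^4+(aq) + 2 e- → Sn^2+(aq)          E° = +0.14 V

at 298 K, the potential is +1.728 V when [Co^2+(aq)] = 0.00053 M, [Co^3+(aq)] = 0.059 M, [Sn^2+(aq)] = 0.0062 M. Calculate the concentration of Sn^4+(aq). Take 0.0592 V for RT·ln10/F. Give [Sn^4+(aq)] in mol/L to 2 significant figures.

1.8 M

The Co³⁺/Co²⁺ couple has the larger reduction potential, so it is the cathode: E°cell = +1.82 − (+0.14) = +1.68 V and n = 2.
Rearranging E = E° − (0.0592/n)·log Q gives log Q = 2(+1.68 − (+1.728))/0.0592 = −1.622.
Balancing electrons gives 2 Co^3+(aq) + Sn^2+(aq) → 2 Co^2+(aq) + Sn^4+(aq); thus Q = ([Co^2+(aq)]^2·[Sn^4+(aq)]) / ([Co^3+(aq)]^2·[Sn^2+(aq)]).
Substituting the known concentrations and solving, log [Sn^4+(aq)] = 0.264 and [Sn^4+(aq)] = 1.8 M.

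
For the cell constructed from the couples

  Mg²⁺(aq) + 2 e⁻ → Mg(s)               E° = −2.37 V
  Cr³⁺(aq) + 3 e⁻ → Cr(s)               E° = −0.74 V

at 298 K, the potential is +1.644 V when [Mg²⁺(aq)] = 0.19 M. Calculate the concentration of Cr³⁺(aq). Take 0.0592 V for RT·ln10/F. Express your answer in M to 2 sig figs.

Cr³⁺/Cr is the cathode (higher E°); E°cell = −0.74 − (−2.37) = +1.63 V with n = 6.
From the Nernst equation, log Q = n(E° − E)/0.0592 = 6·(+1.63 − (+1.644))/0.0592 = −1.419.
Balancing electrons gives 2 Cr³⁺(aq) + 3 Mg(s) → 2 Cr(s) + 3 Mg²⁺(aq); thus Q = [Mg²⁺(aq)]^3 / [Cr³⁺(aq)]^2.
Solving for the unknown gives log [Cr³⁺(aq)] = −0.372, so [Cr³⁺(aq)] ≈ 0.42 M.

0.42 M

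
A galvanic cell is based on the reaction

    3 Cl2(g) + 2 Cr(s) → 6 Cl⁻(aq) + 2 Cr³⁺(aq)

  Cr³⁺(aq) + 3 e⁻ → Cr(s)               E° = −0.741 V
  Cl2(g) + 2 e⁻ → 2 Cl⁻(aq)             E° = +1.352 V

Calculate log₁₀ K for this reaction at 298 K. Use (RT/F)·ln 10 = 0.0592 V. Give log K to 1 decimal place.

log K = 212.1

The Cl₂/Cl⁻ couple is reduced (cathode); E°cell = +1.352 − (−0.741) = +2.093 V with n = 6.
At equilibrium E = 0, so log K = nE°cell / 0.0592 = (6)(+2.093) / 0.0592 = 212.1.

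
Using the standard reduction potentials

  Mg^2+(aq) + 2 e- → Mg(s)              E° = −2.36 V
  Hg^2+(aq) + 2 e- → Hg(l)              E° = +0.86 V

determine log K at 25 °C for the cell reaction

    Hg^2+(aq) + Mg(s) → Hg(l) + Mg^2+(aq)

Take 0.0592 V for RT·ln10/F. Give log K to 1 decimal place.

The Hg²⁺/Hg couple is reduced (cathode); E°cell = +0.86 − (−2.36) = +3.22 V with n = 2.
At equilibrium E = 0, so log K = nE°cell / 0.0592 = (2)(+3.22) / 0.0592 = 108.8.

log K = 108.8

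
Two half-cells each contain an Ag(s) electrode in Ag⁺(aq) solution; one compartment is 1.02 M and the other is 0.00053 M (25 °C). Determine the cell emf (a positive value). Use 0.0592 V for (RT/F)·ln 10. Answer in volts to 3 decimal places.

For a concentration cell E°cell = 0, since both electrodes use the same couple.
The compartment with the higher Ag⁺(aq) concentration (1.02 M) acts as the cathode; ions are reduced there and produced at the dilute (0.00053 M) anode.
With n = 1, Ecell = −(0.0592/1)·log([dilute]/[conc]) = −(0.0592/1)·log(0.00053/1.02) = +0.194 V.

0.194 V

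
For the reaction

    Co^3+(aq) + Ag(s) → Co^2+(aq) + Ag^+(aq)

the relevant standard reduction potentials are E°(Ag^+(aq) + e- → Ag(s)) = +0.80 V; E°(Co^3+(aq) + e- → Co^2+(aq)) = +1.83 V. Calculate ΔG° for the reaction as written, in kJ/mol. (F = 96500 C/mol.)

−99.4 kJ/mol

In the reaction as written Co^3+(aq) is reduced, so the Co³⁺/Co²⁺ couple is the cathode and Ag⁺/Ag is the anode.
E°cell = +1.83 − (+0.80) = +1.03 V; balancing electrons gives n = 1.
ΔG° = −nFE°cell = −(1)(96500)(+1.03) J/mol = −99.4 kJ/mol.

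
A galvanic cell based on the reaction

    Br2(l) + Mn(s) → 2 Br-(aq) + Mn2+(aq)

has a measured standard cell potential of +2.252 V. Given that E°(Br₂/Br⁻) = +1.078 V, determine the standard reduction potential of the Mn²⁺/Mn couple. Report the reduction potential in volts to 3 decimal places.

In the reaction as written the Br₂/Br⁻ couple is reduced (cathode) and Mn²⁺/Mn is oxidized (anode), so E°cell = E°(Br₂/Br⁻) − E°(Mn²⁺/Mn).
E°(Mn²⁺/Mn) = E°(cathode) − E°cell = +1.078 − (+2.252) = −1.174 V.

−1.174 V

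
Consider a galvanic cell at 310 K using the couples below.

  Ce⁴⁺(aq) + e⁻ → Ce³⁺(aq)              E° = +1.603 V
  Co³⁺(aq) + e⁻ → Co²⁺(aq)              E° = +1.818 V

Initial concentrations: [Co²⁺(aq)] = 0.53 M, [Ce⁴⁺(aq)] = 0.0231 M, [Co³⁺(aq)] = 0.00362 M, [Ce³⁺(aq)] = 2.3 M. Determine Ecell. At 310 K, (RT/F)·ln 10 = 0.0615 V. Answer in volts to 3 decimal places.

+0.205 V

Since E°(Co³⁺/Co²⁺) > E°(Ce⁴⁺/Ce³⁺), Co³⁺/Co²⁺ serves as the cathode.
E°cell = E°cat − E°an = +1.818 − (+1.603) = +0.215 V; n = 1.
Balancing gives Co³⁺(aq) + Ce³⁺(aq) → Co²⁺(aq) + Ce⁴⁺(aq); hence Q = ([Co²⁺(aq)]·[Ce⁴⁺(aq)]) / ([Co³⁺(aq)]·[Ce³⁺(aq)]) = 1.47 (log Q = 0.167).
By the Nernst equation, E = +0.215 − (0.0615/1)·(0.167) = +0.205 V.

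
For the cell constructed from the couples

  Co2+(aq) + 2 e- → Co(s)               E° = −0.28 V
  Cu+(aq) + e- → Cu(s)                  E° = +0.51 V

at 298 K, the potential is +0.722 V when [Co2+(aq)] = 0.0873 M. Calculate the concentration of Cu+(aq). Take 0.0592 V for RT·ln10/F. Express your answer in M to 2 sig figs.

The Cu⁺/Cu couple has the larger reduction potential, so it is the cathode: E°cell = +0.51 − (−0.28) = +0.79 V and n = 2.
Since E = E° − (0.0592/n)·log Q, log Q = n(E° − E)/0.0592 = 2.297.
For 2 Cu+(aq) + Co(s) → 2 Cu(s) + Co2+(aq), the reaction quotient is Q = [Co2+(aq)] / [Cu+(aq)]^2.
Solving for the unknown gives log [Cu+(aq)] = −1.678, so [Cu+(aq)] ≈ 0.021 M.

0.021 M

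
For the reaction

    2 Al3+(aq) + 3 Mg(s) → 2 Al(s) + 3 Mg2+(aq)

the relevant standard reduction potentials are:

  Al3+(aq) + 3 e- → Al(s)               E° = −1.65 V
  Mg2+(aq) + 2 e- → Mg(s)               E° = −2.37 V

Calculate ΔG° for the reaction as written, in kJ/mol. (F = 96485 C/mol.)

−417 kJ/mol

In the reaction as written Al3+(aq) is reduced, so the Al³⁺/Al couple is the cathode and Mg²⁺/Mg is the anode.
E°cell = −1.65 − (−2.37) = +0.72 V; balancing electrons gives n = 6.
ΔG° = −nFE°cell = −(6)(96485)(+0.72) J/mol = −417 kJ/mol.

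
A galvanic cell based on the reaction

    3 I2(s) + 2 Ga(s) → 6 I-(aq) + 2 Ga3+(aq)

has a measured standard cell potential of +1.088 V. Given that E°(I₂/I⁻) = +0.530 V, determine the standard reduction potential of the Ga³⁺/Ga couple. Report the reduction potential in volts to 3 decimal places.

In the reaction as written the I₂/I⁻ couple is reduced (cathode) and Ga³⁺/Ga is oxidized (anode), so E°cell = E°(I₂/I⁻) − E°(Ga³⁺/Ga).
E°(Ga³⁺/Ga) = E°(cathode) − E°cell = +0.530 − (+1.088) = −0.558 V.

−0.558 V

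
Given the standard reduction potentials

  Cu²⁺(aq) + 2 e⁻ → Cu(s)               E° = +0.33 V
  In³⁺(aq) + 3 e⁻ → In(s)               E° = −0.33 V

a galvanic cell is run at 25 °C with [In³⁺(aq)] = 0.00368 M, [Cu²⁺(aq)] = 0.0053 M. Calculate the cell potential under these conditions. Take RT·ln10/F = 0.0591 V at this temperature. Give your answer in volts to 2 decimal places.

+0.64 V

Since E°(Cu²⁺/Cu) > E°(In³⁺/In), Cu²⁺/Cu serves as the cathode.
E°cell = +0.33 − (−0.33) = +0.66 V, with n = 6 electrons transferred.
Balancing gives 3 Cu²⁺(aq) + 2 In(s) → 3 Cu(s) + 2 In³⁺(aq); hence Q = [In³⁺(aq)]^2 / [Cu²⁺(aq)]^3 = 91 (log Q = 1.959).
By the Nernst equation, E = +0.66 − (0.0591/6)·(1.959) = +0.64 V.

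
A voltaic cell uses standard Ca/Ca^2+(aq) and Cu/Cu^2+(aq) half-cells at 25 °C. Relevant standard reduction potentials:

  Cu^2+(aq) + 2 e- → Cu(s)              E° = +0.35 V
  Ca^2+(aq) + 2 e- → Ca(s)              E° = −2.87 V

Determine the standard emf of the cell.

+3.22 V

The Cu²⁺/Cu couple has the higher E°, so Cu ion is reduced (cathode) and Ca is oxidized (anode).
E°cell = E°(cathode) − E°(anode) = +0.35 − (−2.87) = +3.22 V.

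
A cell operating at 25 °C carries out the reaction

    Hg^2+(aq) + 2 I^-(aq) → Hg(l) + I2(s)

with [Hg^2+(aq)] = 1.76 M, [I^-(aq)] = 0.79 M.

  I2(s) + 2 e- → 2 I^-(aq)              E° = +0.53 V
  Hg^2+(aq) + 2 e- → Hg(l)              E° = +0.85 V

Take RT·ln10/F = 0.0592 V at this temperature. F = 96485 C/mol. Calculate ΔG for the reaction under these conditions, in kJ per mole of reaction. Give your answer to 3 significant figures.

E°cell = +0.85 − (+0.53) = +0.32 V; the balanced reaction transfers n = 2 electrons.
The reaction quotient is 1 / ([Hg^2+(aq)]·[I^-(aq)]^2) = 0.91; by Nernst, E = +0.32 − (0.0592/2)(−0.041) = +0.3212 V.
Then ΔG = −nFE = −2 × 96485 × +0.3212 J/mol = −62.0 kJ/mol.

−62.0 kJ/mol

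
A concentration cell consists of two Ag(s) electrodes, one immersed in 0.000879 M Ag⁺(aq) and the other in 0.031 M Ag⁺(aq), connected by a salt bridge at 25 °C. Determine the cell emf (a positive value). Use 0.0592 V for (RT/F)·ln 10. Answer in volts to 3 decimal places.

0.092 V

For a concentration cell E°cell = 0, since both electrodes use the same couple.
The compartment with the higher Ag⁺(aq) concentration (0.031 M) acts as the cathode; ions are reduced there and produced at the dilute (0.000879 M) anode.
With n = 1, Ecell = −(0.0592/1)·log([dilute]/[conc]) = −(0.0592/1)·log(0.000879/0.031) = +0.092 V.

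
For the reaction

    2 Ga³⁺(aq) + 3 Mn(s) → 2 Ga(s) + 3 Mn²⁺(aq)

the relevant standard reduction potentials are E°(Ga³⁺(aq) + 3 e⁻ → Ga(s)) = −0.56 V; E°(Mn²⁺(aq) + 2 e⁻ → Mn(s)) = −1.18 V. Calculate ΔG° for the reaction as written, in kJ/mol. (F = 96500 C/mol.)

In the reaction as written Ga³⁺(aq) is reduced, so the Ga³⁺/Ga couple is the cathode and Mn²⁺/Mn is the anode.
E°cell = −0.56 − (−1.18) = +0.62 V; balancing electrons gives n = 6.
ΔG° = −nFE°cell = −(6)(96500)(+0.62) J/mol = −359 kJ/mol.

−359 kJ/mol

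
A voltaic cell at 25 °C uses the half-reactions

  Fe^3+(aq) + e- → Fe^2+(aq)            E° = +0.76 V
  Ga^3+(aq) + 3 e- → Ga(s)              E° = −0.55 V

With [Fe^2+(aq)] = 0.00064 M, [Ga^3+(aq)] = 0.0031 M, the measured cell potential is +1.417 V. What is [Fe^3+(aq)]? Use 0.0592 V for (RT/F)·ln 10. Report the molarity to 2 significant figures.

Fe³⁺/Fe²⁺ is the cathode (higher E°); E°cell = +0.76 − (−0.55) = +1.31 V with n = 3.
Since E = E° − (0.0592/n)·log Q, log Q = n(E° − E)/0.0592 = −5.422.
The balanced reaction is 3 Fe^3+(aq) + Ga(s) → 3 Fe^2+(aq) + Ga^3+(aq), so Q = ([Fe^2+(aq)]^3·[Ga^3+(aq)]) / [Fe^3+(aq)]^3.
Solving for the unknown gives log [Fe^3+(aq)] = −2.223, so [Fe^3+(aq)] ≈ 0.0060 M.

0.0060 M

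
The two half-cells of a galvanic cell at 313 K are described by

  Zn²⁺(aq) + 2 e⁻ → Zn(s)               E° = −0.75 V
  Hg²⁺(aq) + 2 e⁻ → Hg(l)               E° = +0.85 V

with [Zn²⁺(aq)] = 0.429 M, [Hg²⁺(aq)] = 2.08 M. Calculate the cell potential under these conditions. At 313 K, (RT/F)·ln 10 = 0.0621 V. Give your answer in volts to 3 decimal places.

Hg²⁺/Hg is reduced (cathode, E° = +0.85 V) and Zn²⁺/Zn is oxidized (anode).
The standard potential is +0.85 − (−0.75) = +1.60 V and the balanced reaction transfers n = 2 electrons.
For the overall reaction Hg²⁺(aq) + Zn(s) → Hg(l) + Zn²⁺(aq), Q = [Zn²⁺(aq)] / [Hg²⁺(aq)] = 0.206, giving log Q = −0.686.
By the Nernst equation, E = +1.60 − (0.0621/2)·(−0.686) = +1.621 V.

+1.621 V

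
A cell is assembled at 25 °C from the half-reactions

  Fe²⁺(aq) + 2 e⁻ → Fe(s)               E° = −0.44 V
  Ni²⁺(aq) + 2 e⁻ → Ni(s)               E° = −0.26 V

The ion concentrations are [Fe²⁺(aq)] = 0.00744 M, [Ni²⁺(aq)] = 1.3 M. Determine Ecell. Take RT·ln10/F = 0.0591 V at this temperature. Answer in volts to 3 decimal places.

The Ni²⁺/Ni couple has the more positive E°, so it is the cathode; Fe²⁺/Fe is the anode.
The standard potential is −0.26 − (−0.44) = +0.18 V and the balanced reaction transfers n = 2 electrons.
The balanced reaction is Ni²⁺(aq) + Fe(s) → Ni(s) + Fe²⁺(aq), so Q = [Fe²⁺(aq)] / [Ni²⁺(aq)] = 0.00572 and log Q = −2.242.
By the Nernst equation, E = +0.18 − (0.0591/2)·(−2.242) = +0.246 V.

+0.246 V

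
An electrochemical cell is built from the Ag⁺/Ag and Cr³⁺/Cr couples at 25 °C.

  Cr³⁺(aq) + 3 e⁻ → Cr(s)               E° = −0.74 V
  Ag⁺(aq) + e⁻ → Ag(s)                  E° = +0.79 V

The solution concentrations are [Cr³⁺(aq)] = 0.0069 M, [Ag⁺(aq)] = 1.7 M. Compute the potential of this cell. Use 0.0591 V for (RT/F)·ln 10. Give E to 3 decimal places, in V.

Since E°(Ag⁺/Ag) > E°(Cr³⁺/Cr), Ag⁺/Ag serves as the cathode.
E°cell = E°cat − E°an = +0.79 − (−0.74) = +1.53 V; n = 3.
Balancing gives 3 Ag⁺(aq) + Cr(s) → 3 Ag(s) + Cr³⁺(aq); hence Q = [Cr³⁺(aq)] / [Ag⁺(aq)]^3 = 0.0014 (log Q = −2.852).
Applying E = E° − (RT ln10/nF)·log Q gives +1.53 − (0.0591/3)(−2.852) = +1.586 V.

+1.586 V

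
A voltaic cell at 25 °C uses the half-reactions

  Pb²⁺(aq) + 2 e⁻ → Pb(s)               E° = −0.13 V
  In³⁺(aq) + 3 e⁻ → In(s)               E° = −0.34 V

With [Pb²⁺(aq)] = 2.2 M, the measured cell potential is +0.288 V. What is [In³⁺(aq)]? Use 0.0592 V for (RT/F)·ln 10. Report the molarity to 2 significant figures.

With Pb²⁺/Pb at the cathode and In³⁺/In at the anode, E°cell = −0.13 − (−0.34) = +0.21 V (n = 6).
From the Nernst equation, log Q = n(E° − E)/0.0592 = 6·(+0.21 − (+0.288))/0.0592 = −7.905.
The balanced reaction is 3 Pb²⁺(aq) + 2 In(s) → 3 Pb(s) + 2 In³⁺(aq), so Q = [In³⁺(aq)]^2 / [Pb²⁺(aq)]^3.
Substituting the known concentrations and solving, log [In³⁺(aq)] = −3.439 and [In³⁺(aq)] = 0.00036 M.

0.00036 M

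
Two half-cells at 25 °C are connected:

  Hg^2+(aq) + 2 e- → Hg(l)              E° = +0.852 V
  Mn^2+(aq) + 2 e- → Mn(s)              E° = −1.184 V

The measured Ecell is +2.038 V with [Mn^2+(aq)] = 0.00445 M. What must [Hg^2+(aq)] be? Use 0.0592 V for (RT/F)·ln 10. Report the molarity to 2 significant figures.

0.0052 M

With Hg²⁺/Hg at the cathode and Mn²⁺/Mn at the anode, E°cell = +0.852 − (−1.184) = +2.036 V (n = 2).
Since E = E° − (0.0592/n)·log Q, log Q = n(E° − E)/0.0592 = −0.068.
The balanced reaction is Hg^2+(aq) + Mn(s) → Hg(l) + Mn^2+(aq), so Q = [Mn^2+(aq)] / [Hg^2+(aq)].
Substituting the known concentrations and solving, log [Hg^2+(aq)] = −2.284 and [Hg^2+(aq)] = 0.0052 M.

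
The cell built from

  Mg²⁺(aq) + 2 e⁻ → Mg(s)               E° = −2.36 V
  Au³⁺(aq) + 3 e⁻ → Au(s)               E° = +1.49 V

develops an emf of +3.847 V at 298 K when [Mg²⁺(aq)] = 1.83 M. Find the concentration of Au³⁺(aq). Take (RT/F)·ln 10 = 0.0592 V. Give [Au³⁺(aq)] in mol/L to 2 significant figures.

1.7 M

With Au³⁺/Au at the cathode and Mg²⁺/Mg at the anode, E°cell = +1.49 − (−2.36) = +3.85 V (n = 6).
From the Nernst equation, log Q = n(E° − E)/0.0592 = 6·(+3.85 − (+3.847))/0.0592 = 0.304.
Balancing electrons gives 2 Au³⁺(aq) + 3 Mg(s) → 2 Au(s) + 3 Mg²⁺(aq); thus Q = [Mg²⁺(aq)]^3 / [Au³⁺(aq)]^2.
Solving for the unknown gives log [Au³⁺(aq)] = 0.242, so [Au³⁺(aq)] ≈ 1.7 M.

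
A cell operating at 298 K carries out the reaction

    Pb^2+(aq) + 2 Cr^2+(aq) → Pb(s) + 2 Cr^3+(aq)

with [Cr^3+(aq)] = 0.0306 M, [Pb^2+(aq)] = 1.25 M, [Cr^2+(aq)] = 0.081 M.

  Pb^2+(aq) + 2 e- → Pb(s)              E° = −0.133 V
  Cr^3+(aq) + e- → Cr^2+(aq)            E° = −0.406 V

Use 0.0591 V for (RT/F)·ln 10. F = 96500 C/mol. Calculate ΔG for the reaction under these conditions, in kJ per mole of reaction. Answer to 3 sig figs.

With Pb²⁺/Pb reduced at the cathode, E°cell = −0.133 − (−0.406) = +0.273 V and n = 2.
The reaction quotient is [Cr^3+(aq)]^2 / ([Pb^2+(aq)]·[Cr^2+(aq)]^2) = 0.114; by Nernst, E = +0.273 − (0.0591/2)(−0.942) = +0.3008 V.
ΔG = −nFE = −(2)(96500)(+0.3008) J/mol = −58.1 kJ/mol.

−58.1 kJ/mol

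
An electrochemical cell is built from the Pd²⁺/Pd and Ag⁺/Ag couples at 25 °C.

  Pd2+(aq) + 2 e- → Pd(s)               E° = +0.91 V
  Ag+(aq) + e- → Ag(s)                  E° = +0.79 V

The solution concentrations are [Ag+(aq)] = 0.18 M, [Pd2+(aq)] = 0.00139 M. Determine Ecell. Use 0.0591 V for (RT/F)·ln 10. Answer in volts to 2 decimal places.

+0.08 V

Pd²⁺/Pd is reduced (cathode, E° = +0.91 V) and Ag⁺/Ag is oxidized (anode).
E°cell = E°cat − E°an = +0.91 − (+0.79) = +0.12 V; n = 2.
For the overall reaction Pd2+(aq) + 2 Ag(s) → Pd(s) + 2 Ag+(aq), Q = [Ag+(aq)]^2 / [Pd2+(aq)] = 23.3, giving log Q = 1.368.
E = E° − (0.0591/n)·log Q = +0.12 − (0.0591/2)(1.368) = +0.08 V.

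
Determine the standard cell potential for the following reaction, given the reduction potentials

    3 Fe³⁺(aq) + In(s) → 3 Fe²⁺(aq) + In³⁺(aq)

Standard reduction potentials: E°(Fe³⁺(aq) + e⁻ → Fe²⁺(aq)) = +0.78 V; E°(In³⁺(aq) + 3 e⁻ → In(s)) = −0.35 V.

In the reaction as written, Fe³⁺(aq) is reduced (cathode) and In³⁺(aq) is produced by oxidation at the anode.
E°cell = E°(cathode) − E°(anode) = +0.78 − (−0.35) = +1.13 V.

+1.13 V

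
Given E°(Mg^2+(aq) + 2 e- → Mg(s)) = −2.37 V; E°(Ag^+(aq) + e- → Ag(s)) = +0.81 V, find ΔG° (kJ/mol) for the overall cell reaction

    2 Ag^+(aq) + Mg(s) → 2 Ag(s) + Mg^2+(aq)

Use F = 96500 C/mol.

In the reaction as written Ag^+(aq) is reduced, so the Ag⁺/Ag couple is the cathode and Mg²⁺/Mg is the anode.
E°cell = +0.81 − (−2.37) = +3.18 V; balancing electrons gives n = 2.
ΔG° = −nFE°cell = −(2)(96500)(+3.18) J/mol = −614 kJ/mol.

−614 kJ/mol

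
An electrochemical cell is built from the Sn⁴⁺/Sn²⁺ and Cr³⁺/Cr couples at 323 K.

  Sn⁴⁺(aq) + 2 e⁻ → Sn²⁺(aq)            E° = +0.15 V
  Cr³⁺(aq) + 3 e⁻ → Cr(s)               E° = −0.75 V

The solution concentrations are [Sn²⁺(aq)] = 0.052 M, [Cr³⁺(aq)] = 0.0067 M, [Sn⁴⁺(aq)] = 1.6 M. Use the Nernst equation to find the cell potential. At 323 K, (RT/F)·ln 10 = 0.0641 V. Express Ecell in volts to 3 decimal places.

Since E°(Sn⁴⁺/Sn²⁺) > E°(Cr³⁺/Cr), Sn⁴⁺/Sn²⁺ serves as the cathode.
The standard potential is +0.15 − (−0.75) = +0.90 V and the balanced reaction transfers n = 6 electrons.
The balanced reaction is 3 Sn⁴⁺(aq) + 2 Cr(s) → 3 Sn²⁺(aq) + 2 Cr³⁺(aq), so Q = ([Sn²⁺(aq)]^3·[Cr³⁺(aq)]^2) / [Sn⁴⁺(aq)]^3 = 1.54×10^−9 and log Q = −8.812.
E = E° − (0.0641/n)·log Q = +0.90 − (0.0641/6)(−8.812) = +0.994 V.

+0.994 V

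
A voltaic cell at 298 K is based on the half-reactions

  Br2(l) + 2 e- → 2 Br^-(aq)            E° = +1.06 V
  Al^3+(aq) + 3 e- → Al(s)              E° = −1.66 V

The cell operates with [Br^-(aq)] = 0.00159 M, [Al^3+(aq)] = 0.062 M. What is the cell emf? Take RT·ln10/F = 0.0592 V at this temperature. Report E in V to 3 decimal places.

+2.910 V

Since E°(Br₂/Br⁻) > E°(Al³⁺/Al), Br₂/Br⁻ serves as the cathode.
E°cell = +1.06 − (−1.66) = +2.72 V, with n = 6 electrons transferred.
The balanced reaction is 3 Br2(l) + 2 Al(s) → 6 Br^-(aq) + 2 Al^3+(aq), so Q = [Br^-(aq)]^6·[Al^3+(aq)]^2 = 6.21×10^−20 and log Q = −19.207.
Applying E = E° − (RT ln10/nF)·log Q gives +2.72 − (0.0592/6)(−19.207) = +2.910 V.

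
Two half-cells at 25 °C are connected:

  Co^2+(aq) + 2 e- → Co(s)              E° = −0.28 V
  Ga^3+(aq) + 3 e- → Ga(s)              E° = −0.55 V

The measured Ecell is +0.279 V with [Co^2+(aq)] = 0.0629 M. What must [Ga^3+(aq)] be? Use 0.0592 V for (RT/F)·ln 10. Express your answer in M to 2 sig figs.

With Co²⁺/Co at the cathode and Ga³⁺/Ga at the anode, E°cell = −0.28 − (−0.55) = +0.27 V (n = 6).
Since E = E° − (0.0592/n)·log Q, log Q = n(E° − E)/0.0592 = −0.912.
Balancing electrons gives 3 Co^2+(aq) + 2 Ga(s) → 3 Co(s) + 2 Ga^3+(aq); thus Q = [Ga^3+(aq)]^2 / [Co^2+(aq)]^3.
Isolating [Ga^3+(aq)] in Q = 10^{−0.912} yields log [Ga^3+(aq)] = −2.258, i.e. 0.0055 M.

0.0055 M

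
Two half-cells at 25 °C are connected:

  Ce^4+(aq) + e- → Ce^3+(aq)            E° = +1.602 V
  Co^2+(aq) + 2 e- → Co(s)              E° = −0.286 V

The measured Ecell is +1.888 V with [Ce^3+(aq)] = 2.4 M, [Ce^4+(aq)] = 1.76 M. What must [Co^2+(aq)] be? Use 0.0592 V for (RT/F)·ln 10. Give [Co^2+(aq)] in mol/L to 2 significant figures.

0.54 M

With Ce⁴⁺/Ce³⁺ at the cathode and Co²⁺/Co at the anode, E°cell = +1.602 − (−0.286) = +1.888 V (n = 2).
From the Nernst equation, log Q = n(E° − E)/0.0592 = 2·(+1.888 − (+1.888))/0.0592 = 0.000.
The balanced reaction is 2 Ce^4+(aq) + Co(s) → 2 Ce^3+(aq) + Co^2+(aq), so Q = ([Ce^3+(aq)]^2·[Co^2+(aq)]) / [Ce^4+(aq)]^2.
Isolating [Co^2+(aq)] in Q = 10^{0.000} yields log [Co^2+(aq)] = −0.269, i.e. 0.54 M.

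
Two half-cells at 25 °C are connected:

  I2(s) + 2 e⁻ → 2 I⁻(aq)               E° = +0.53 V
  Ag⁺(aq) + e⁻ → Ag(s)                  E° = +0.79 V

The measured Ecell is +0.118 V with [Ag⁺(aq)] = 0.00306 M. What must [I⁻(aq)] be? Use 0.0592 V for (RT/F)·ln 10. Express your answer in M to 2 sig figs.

1.3 M

With Ag⁺/Ag at the cathode and I₂/I⁻ at the anode, E°cell = +0.79 − (+0.53) = +0.26 V (n = 2).
Rearranging E = E° − (0.0592/n)·log Q gives log Q = 2(+0.26 − (+0.118))/0.0592 = 4.797.
The balanced reaction is 2 Ag⁺(aq) + 2 I⁻(aq) → 2 Ag(s) + I2(s), so Q = 1 / ([Ag⁺(aq)]^2·[I⁻(aq)]^2).
Isolating [I⁻(aq)] in Q = 10^{4.797} yields log [I⁻(aq)] = 0.116, i.e. 1.3 M.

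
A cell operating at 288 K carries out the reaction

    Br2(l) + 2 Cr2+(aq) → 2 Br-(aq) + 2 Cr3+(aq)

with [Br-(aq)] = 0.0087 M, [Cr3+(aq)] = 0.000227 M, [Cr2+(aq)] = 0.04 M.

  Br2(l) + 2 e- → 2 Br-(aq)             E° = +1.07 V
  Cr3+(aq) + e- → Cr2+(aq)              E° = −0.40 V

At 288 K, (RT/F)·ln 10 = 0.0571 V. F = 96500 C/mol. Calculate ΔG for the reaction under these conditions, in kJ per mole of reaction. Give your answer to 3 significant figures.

E°cell = +1.07 − (−0.40) = +1.47 V; the balanced reaction transfers n = 2 electrons.
The reaction quotient is ([Br-(aq)]^2·[Cr3+(aq)]^2) / [Cr2+(aq)]^2 = 2.44×10^−9; by Nernst, E = +1.47 − (0.0571/2)(−8.613) = +1.7159 V.
Finally ΔG = −nFE = −(2)(96500 C/mol)(+1.7159 V) = −331 kJ/mol.

−331 kJ/mol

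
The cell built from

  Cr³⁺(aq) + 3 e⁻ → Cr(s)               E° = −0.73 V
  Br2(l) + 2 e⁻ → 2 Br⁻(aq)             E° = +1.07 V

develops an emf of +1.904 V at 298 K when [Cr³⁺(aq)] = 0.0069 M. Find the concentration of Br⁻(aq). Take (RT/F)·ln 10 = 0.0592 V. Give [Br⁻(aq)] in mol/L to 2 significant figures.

Br₂/Br⁻ is the cathode (higher E°); E°cell = +1.07 − (−0.73) = +1.80 V with n = 6.
From the Nernst equation, log Q = n(E° − E)/0.0592 = 6·(+1.80 − (+1.904))/0.0592 = −10.541.
The balanced reaction is 3 Br2(l) + 2 Cr(s) → 6 Br⁻(aq) + 2 Cr³⁺(aq), so Q = [Br⁻(aq)]^6·[Cr³⁺(aq)]^2.
Solving for the unknown gives log [Br⁻(aq)] = −1.036, so [Br⁻(aq)] ≈ 0.092 M.

0.092 M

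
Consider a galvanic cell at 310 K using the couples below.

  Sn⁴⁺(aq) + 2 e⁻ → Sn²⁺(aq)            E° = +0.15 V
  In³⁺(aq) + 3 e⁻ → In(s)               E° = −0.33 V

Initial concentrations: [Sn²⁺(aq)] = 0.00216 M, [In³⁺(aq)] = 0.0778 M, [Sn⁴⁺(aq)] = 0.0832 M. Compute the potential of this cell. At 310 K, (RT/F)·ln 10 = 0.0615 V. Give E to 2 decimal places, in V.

Since E°(Sn⁴⁺/Sn²⁺) > E°(In³⁺/In), Sn⁴⁺/Sn²⁺ serves as the cathode.
E°cell = E°cat − E°an = +0.15 − (−0.33) = +0.48 V; n = 6.
For the overall reaction 3 Sn⁴⁺(aq) + 2 In(s) → 3 Sn²⁺(aq) + 2 In³⁺(aq), Q = ([Sn²⁺(aq)]^3·[In³⁺(aq)]^2) / [Sn⁴⁺(aq)]^3 = 1.06×10^−7, giving log Q = −6.975.
E = E° − (0.0615/n)·log Q = +0.48 − (0.0615/6)(−6.975) = +0.55 V.

+0.55 V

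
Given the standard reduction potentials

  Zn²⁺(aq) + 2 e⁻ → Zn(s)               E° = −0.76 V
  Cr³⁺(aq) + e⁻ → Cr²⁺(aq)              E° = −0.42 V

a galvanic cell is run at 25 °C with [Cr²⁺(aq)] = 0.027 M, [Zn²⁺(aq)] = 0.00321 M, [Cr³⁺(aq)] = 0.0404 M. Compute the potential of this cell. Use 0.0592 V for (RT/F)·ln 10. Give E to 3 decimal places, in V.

Cr³⁺/Cr²⁺ is reduced (cathode, E° = −0.42 V) and Zn²⁺/Zn is oxidized (anode).
The standard potential is −0.42 − (−0.76) = +0.34 V and the balanced reaction transfers n = 2 electrons.
The balanced reaction is 2 Cr³⁺(aq) + Zn(s) → 2 Cr²⁺(aq) + Zn²⁺(aq), so Q = ([Cr²⁺(aq)]^2·[Zn²⁺(aq)]) / [Cr³⁺(aq)]^2 = 0.00143 and log Q = −2.844.
E = E° − (0.0592/n)·log Q = +0.34 − (0.0592/2)(−2.844) = +0.424 V.

+0.424 V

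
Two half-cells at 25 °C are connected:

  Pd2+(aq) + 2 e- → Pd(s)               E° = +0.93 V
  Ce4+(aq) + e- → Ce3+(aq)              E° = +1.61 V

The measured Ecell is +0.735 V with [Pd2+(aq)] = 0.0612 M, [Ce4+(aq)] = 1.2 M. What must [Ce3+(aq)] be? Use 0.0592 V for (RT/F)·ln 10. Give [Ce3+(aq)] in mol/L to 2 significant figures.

Ce⁴⁺/Ce³⁺ is the cathode (higher E°); E°cell = +1.61 − (+0.93) = +0.68 V with n = 2.
From the Nernst equation, log Q = n(E° − E)/0.0592 = 2·(+0.68 − (+0.735))/0.0592 = −1.858.
The balanced reaction is 2 Ce4+(aq) + Pd(s) → 2 Ce3+(aq) + Pd2+(aq), so Q = ([Ce3+(aq)]^2·[Pd2+(aq)]) / [Ce4+(aq)]^2.
Isolating [Ce3+(aq)] in Q = 10^{−1.858} yields log [Ce3+(aq)] = −0.243, i.e. 0.57 M.

0.57 M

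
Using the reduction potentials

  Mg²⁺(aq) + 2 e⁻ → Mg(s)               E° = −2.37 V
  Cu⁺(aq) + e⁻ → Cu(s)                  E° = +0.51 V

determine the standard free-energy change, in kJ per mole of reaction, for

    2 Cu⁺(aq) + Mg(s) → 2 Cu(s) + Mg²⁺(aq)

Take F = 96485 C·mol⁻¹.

−556 kJ/mol

In the reaction as written Cu⁺(aq) is reduced, so the Cu⁺/Cu couple is the cathode and Mg²⁺/Mg is the anode.
E°cell = +0.51 − (−2.37) = +2.88 V; balancing electrons gives n = 2.
ΔG° = −nFE°cell = −(2)(96485)(+2.88) J/mol = −556 kJ/mol.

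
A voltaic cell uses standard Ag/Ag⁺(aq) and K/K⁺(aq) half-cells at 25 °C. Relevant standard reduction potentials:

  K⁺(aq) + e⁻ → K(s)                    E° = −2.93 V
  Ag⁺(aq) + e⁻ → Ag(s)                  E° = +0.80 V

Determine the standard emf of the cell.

The Ag⁺/Ag couple has the higher E°, so Ag ion is reduced (cathode) and K is oxidized (anode).
E°cell = E°(cathode) − E°(anode) = +0.80 − (−2.93) = +3.73 V.

+3.73 V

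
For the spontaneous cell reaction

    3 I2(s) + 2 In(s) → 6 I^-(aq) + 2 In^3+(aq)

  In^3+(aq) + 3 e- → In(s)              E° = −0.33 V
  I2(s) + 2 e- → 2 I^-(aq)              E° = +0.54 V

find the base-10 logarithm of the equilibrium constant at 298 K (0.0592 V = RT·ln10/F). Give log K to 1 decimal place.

The I₂/I⁻ couple is reduced (cathode); E°cell = +0.54 − (−0.33) = +0.87 V with n = 6.
At equilibrium E = 0, so log K = nE°cell / 0.0592 = (6)(+0.87) / 0.0592 = 88.2.

log K = 88.2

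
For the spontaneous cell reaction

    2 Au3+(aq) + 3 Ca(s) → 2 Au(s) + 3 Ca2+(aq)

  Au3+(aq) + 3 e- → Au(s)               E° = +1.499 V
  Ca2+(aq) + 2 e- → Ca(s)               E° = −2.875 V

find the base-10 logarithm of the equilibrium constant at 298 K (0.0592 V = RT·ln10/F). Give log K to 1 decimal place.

log K = 443.3

The Au³⁺/Au couple is reduced (cathode); E°cell = +1.499 − (−2.875) = +4.374 V with n = 6.
At equilibrium E = 0, so log K = nE°cell / 0.0592 = (6)(+4.374) / 0.0592 = 443.3.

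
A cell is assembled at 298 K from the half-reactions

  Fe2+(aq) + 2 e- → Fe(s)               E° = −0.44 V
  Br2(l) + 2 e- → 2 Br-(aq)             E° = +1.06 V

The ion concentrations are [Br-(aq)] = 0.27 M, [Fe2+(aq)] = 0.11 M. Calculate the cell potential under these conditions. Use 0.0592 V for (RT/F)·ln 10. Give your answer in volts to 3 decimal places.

The Br₂/Br⁻ couple has the more positive E°, so it is the cathode; Fe²⁺/Fe is the anode.
E°cell = +1.06 − (−0.44) = +1.50 V, with n = 2 electrons transferred.
The balanced reaction is Br2(l) + Fe(s) → 2 Br-(aq) + Fe2+(aq), so Q = [Br-(aq)]^2·[Fe2+(aq)] = 0.00802 and log Q = −2.096.
Applying E = E° − (RT ln10/nF)·log Q gives +1.50 − (0.0592/2)(−2.096) = +1.562 V.

+1.562 V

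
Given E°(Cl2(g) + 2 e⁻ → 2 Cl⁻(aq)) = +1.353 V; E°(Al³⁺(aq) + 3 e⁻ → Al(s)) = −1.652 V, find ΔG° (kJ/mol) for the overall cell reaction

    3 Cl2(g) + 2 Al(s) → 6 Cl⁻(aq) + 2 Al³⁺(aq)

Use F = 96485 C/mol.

−1740 kJ/mol

In the reaction as written Cl2(g) is reduced, so the Cl₂/Cl⁻ couple is the cathode and Al³⁺/Al is the anode.
E°cell = +1.353 − (−1.652) = +3.005 V; balancing electrons gives n = 6.
ΔG° = −nFE°cell = −(6)(96485)(+3.005) J/mol = −1740 kJ/mol.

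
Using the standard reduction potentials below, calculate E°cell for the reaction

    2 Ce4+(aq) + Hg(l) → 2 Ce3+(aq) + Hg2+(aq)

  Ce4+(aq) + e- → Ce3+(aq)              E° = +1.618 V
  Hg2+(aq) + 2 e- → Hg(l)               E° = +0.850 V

+0.768 V

Ce4+(aq) gains electrons, so the Ce⁴⁺/Ce³⁺ couple is the cathode; the Hg²⁺/Hg couple is the anode.
E°cell = E°(cathode) − E°(anode) = +1.618 − (+0.850) = +0.768 V.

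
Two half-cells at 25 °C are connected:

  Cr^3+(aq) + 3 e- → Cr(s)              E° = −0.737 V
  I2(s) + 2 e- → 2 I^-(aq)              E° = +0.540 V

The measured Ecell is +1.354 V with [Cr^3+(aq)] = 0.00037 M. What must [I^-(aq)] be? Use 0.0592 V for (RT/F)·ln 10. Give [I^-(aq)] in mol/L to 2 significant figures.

The I₂/I⁻ couple has the larger reduction potential, so it is the cathode: E°cell = +0.540 − (−0.737) = +1.277 V and n = 6.
From the Nernst equation, log Q = n(E° − E)/0.0592 = 6·(+1.277 − (+1.354))/0.0592 = −7.804.
The balanced reaction is 3 I2(s) + 2 Cr(s) → 6 I^-(aq) + 2 Cr^3+(aq), so Q = [I^-(aq)]^6·[Cr^3+(aq)]^2.
Substituting the known concentrations and solving, log [I^-(aq)] = −0.157 and [I^-(aq)] = 0.70 M.

0.70 M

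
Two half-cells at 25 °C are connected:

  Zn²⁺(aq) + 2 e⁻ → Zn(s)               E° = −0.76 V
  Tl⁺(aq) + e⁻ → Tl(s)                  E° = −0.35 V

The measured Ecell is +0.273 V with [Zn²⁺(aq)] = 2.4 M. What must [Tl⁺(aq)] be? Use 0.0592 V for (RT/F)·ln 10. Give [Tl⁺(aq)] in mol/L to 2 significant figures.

The Tl⁺/Tl couple has the larger reduction potential, so it is the cathode: E°cell = −0.35 − (−0.76) = +0.41 V and n = 2.
Since E = E° − (0.0592/n)·log Q, log Q = n(E° − E)/0.0592 = 4.628.
The balanced reaction is 2 Tl⁺(aq) + Zn(s) → 2 Tl(s) + Zn²⁺(aq), so Q = [Zn²⁺(aq)] / [Tl⁺(aq)]^2.
Solving for the unknown gives log [Tl⁺(aq)] = −2.124, so [Tl⁺(aq)] ≈ 0.0075 M.

0.0075 M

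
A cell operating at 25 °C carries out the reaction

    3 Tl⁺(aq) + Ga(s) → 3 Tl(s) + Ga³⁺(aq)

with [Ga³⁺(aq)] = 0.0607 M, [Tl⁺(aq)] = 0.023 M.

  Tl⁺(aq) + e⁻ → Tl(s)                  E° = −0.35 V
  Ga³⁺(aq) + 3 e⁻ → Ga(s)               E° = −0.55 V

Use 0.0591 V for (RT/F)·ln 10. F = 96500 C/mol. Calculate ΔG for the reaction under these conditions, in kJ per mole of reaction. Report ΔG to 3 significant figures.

The standard cell potential is −0.35 − (−0.55) = +0.20 V, with n = 3 electrons in the balanced equation.
Q = [Ga³⁺(aq)] / [Tl⁺(aq)]^3 = 4.99×10^3, so log Q = 3.698 and E = +0.20 − (0.0591/3)(3.698) = +0.1271 V.
Then ΔG = −nFE = −3 × 96500 × +0.1271 J/mol = −36.8 kJ/mol.

−36.8 kJ/mol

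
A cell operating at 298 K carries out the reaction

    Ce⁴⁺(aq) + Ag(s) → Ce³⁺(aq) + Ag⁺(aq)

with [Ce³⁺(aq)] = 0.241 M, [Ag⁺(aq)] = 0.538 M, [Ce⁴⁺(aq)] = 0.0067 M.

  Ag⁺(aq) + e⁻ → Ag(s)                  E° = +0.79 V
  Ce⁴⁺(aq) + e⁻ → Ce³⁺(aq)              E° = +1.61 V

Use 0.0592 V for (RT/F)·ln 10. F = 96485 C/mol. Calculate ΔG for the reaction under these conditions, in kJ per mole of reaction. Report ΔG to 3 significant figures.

The standard cell potential is +1.61 − (+0.79) = +0.82 V, with n = 1 electron in the balanced equation.
Here Q = ([Ce³⁺(aq)]·[Ag⁺(aq)]) / [Ce⁴⁺(aq)] = 19.4 (log Q = 1.287), giving E = +0.82 − (0.0592/1)·(1.287) = +0.7438 V.
ΔG = −nFE = −(1)(96485)(+0.7438) J/mol = −71.8 kJ/mol.

−71.8 kJ/mol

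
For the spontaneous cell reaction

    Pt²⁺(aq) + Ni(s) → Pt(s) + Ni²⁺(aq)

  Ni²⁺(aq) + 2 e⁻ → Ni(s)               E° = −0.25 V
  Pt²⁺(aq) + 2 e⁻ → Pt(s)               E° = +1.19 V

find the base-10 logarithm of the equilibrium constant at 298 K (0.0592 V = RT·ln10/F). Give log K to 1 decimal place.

log K = 48.6

The Pt²⁺/Pt couple is reduced (cathode); E°cell = +1.19 − (−0.25) = +1.44 V with n = 2.
At equilibrium E = 0, so log K = nE°cell / 0.0592 = (2)(+1.44) / 0.0592 = 48.6.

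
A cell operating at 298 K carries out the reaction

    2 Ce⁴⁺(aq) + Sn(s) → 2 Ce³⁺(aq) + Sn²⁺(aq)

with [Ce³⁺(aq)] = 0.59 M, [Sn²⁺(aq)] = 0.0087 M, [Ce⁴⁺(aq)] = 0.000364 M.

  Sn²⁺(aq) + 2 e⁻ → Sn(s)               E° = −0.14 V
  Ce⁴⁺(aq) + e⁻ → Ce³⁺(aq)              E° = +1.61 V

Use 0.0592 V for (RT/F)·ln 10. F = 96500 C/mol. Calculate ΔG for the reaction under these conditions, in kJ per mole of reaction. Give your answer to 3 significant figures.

The standard cell potential is +1.61 − (−0.14) = +1.75 V, with n = 2 electrons in the balanced equation.
Here Q = ([Ce³⁺(aq)]^2·[Sn²⁺(aq)]) / [Ce⁴⁺(aq)]^2 = 2.29×10^4 (log Q = 4.359), giving E = +1.75 − (0.0592/2)·(4.359) = +1.6210 V.
Finally ΔG = −nFE = −(2)(96500 C/mol)(+1.6210 V) = −313 kJ/mol.

−313 kJ/mol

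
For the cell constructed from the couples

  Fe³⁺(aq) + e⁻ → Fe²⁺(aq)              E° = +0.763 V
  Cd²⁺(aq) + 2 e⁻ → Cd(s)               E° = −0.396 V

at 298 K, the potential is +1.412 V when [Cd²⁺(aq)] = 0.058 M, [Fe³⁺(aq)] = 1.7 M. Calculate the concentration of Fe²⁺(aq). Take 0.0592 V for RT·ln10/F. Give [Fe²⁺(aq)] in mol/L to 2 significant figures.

The Fe³⁺/Fe²⁺ couple has the larger reduction potential, so it is the cathode: E°cell = +0.763 − (−0.396) = +1.159 V and n = 2.
From the Nernst equation, log Q = n(E° − E)/0.0592 = 2·(+1.159 − (+1.412))/0.0592 = −8.547.
The balanced reaction is 2 Fe³⁺(aq) + Cd(s) → 2 Fe²⁺(aq) + Cd²⁺(aq), so Q = ([Fe²⁺(aq)]^2·[Cd²⁺(aq)]) / [Fe³⁺(aq)]^2.
Solving for the unknown gives log [Fe²⁺(aq)] = −3.425, so [Fe²⁺(aq)] ≈ 0.00038 M.

0.00038 M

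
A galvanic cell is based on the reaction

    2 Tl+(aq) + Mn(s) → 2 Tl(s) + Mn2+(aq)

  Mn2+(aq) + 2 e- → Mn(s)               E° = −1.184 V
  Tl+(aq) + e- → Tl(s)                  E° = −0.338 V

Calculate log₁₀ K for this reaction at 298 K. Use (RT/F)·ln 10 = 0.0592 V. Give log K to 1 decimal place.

log K = 28.6

The Tl⁺/Tl couple is reduced (cathode); E°cell = −0.338 − (−1.184) = +0.846 V with n = 2.
At equilibrium E = 0, so log K = nE°cell / 0.0592 = (2)(+0.846) / 0.0592 = 28.6.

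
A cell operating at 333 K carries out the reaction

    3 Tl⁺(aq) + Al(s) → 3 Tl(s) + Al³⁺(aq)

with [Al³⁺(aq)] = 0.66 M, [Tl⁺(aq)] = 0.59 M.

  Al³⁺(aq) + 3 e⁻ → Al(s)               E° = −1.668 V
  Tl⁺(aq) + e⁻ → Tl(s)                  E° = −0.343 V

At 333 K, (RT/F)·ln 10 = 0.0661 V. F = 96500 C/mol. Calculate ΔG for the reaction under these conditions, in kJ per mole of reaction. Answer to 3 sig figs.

E°cell = −0.343 − (−1.668) = +1.325 V; the balanced reaction transfers n = 3 electrons.
The reaction quotient is [Al³⁺(aq)] / [Tl⁺(aq)]^3 = 3.21; by Nernst, E = +1.325 − (0.0661/3)(0.507) = +1.3138 V.
ΔG = −nFE = −(3)(96500)(+1.3138) J/mol = −380 kJ/mol.

−380 kJ/mol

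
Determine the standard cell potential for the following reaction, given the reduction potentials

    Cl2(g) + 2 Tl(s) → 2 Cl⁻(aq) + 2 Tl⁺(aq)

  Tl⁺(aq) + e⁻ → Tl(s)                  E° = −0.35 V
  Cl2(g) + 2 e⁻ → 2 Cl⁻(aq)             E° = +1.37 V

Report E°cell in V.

+1.72 V

Cl2(g) gains electrons, so the Cl₂/Cl⁻ couple is the cathode; the Tl⁺/Tl couple is the anode.
E°cell = E°(cathode) − E°(anode) = +1.37 − (−0.35) = +1.72 V.
The positive value indicates the reaction is spontaneous as written.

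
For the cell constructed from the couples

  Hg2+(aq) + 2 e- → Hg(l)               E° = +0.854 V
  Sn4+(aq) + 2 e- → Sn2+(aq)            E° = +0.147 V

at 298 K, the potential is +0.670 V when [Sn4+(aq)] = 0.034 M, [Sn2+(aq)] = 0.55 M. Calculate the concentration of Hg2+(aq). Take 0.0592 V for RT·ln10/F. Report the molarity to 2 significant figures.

The Hg²⁺/Hg couple has the larger reduction potential, so it is the cathode: E°cell = +0.854 − (+0.147) = +0.707 V and n = 2.
From the Nernst equation, log Q = n(E° − E)/0.0592 = 2·(+0.707 − (+0.670))/0.0592 = 1.250.
For Hg2+(aq) + Sn2+(aq) → Hg(l) + Sn4+(aq), the reaction quotient is Q = [Sn4+(aq)] / ([Hg2+(aq)]·[Sn2+(aq)]).
Solving for the unknown gives log [Hg2+(aq)] = −2.459, so [Hg2+(aq)] ≈ 0.0035 M.

0.0035 M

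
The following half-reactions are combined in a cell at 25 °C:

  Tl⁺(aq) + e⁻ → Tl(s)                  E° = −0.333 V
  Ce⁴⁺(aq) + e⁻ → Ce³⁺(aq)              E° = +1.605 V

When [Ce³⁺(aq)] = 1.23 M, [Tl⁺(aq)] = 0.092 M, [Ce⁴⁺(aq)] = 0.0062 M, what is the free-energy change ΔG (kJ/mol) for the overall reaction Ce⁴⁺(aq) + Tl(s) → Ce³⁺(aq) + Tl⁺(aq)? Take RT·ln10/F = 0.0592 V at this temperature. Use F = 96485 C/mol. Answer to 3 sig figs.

−180 kJ/mol

With Ce⁴⁺/Ce³⁺ reduced at the cathode, E°cell = +1.605 − (−0.333) = +1.938 V and n = 1.
Q = ([Ce³⁺(aq)]·[Tl⁺(aq)]) / [Ce⁴⁺(aq)] = 18.3, so log Q = 1.261 and E = +1.938 − (0.0592/1)(1.261) = +1.8633 V.
Finally ΔG = −nFE = −(1)(96485 C/mol)(+1.8633 V) = −180 kJ/mol.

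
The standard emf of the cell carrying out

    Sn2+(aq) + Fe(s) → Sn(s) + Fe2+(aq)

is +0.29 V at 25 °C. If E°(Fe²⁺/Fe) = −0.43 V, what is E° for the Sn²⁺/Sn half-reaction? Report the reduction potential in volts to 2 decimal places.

−0.14 V

In the reaction as written the Sn²⁺/Sn couple is reduced (cathode) and Fe²⁺/Fe is oxidized (anode), so E°cell = E°(Sn²⁺/Sn) − E°(Fe²⁺/Fe).
E°(Sn²⁺/Sn) = E°cell + E°(anode) = +0.29 + (−0.43) = −0.14 V.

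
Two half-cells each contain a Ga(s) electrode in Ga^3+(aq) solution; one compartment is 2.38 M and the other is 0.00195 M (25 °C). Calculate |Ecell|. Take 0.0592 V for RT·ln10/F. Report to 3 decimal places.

For a concentration cell E°cell = 0, since both electrodes use the same couple.
The compartment with the higher Ga^3+(aq) concentration (2.38 M) acts as the cathode; ions are reduced there and produced at the dilute (0.00195 M) anode.
With n = 3, Ecell = −(0.0592/3)·log([dilute]/[conc]) = −(0.0592/3)·log(0.00195/2.38) = +0.061 V.

0.061 V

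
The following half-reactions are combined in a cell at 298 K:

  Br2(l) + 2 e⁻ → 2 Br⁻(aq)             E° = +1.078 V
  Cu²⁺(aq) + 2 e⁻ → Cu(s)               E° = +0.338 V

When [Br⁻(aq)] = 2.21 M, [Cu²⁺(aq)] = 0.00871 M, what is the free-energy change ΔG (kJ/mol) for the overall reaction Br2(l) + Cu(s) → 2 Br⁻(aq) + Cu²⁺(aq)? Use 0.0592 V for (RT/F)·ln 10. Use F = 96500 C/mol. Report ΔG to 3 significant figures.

−151 kJ/mol

With Br₂/Br⁻ reduced at the cathode, E°cell = +1.078 − (+0.338) = +0.740 V and n = 2.
Q = [Br⁻(aq)]^2·[Cu²⁺(aq)] = 0.0425, so log Q = −1.371 and E = +0.740 − (0.0592/2)(−1.371) = +0.7806 V.
ΔG = −nFE = −(2)(96500)(+0.7806) J/mol = −151 kJ/mol.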